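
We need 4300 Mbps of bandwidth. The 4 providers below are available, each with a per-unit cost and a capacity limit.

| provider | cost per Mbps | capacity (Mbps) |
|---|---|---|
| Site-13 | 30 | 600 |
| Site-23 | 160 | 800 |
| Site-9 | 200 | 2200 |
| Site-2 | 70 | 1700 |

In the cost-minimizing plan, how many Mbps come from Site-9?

1200

Cheapest first:
Site-13 (30): use full 600 — 3700 Mbps to go.
Site-2 at 70: take all 1700 Mbps — 2000 still needed.
Take 800 from Site-23 at 160 — need 1200 more.
Take 1200 from Site-9 at 200 to finish.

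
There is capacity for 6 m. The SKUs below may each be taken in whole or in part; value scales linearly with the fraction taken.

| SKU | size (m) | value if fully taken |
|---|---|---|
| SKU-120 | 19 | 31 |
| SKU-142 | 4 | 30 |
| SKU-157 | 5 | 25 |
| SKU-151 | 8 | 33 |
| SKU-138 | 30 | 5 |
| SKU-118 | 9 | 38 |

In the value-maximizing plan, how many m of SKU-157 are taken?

2

Sort by value density: SKU-142 30/4≈7.5, SKU-157 25/5≈5, SKU-118 38/9≈4.22, SKU-151 33/8≈4.12, SKU-120 31/19≈1.63, SKU-138 5/30≈0.167.
SKU-142: take in full, 4 m for value 30 → 2 left.
Only 2 m remain; take 2/5 of SKU-157 for value 25×2/5 = 10.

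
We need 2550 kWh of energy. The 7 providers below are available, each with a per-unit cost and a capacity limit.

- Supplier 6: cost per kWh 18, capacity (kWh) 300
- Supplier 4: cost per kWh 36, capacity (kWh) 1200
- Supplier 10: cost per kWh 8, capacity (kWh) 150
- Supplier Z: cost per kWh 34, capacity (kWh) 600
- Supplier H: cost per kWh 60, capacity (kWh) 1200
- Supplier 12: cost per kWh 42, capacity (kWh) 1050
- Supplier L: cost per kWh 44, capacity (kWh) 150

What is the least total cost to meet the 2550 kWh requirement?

82800

Use providers in increasing cost order.
Supplier 10 at 8: take all 150 kWh — 2400 still needed.
Supplier 6 (18): use full 300 — 2100 kWh to go.
Take 600 from Supplier Z at 34 — need 1500 more.
Supplier 4 (36): use full 1200 — 300 kWh to go.
Supplier 12 at 42: take 300 of its 1050 — requirement met.
Supplier L, Supplier H: unused.
Cost = 150×8 + 300×18 + 600×34 + 1200×36 + 300×42 = 82800.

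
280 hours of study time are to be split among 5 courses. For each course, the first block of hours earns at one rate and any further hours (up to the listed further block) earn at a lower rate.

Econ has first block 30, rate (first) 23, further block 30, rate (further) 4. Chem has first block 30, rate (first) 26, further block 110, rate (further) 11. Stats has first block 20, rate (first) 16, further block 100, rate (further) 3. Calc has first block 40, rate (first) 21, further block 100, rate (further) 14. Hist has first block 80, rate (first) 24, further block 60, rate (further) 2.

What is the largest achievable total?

5670

Rank every tier by rate: Chem/T1 26 > Hist/T1 24 > Econ/T1 23 > Calc/T1 21 > Stats/T1 16 > Calc/T2 14 > Chem/T2 11 > Econ/T2 4 > Stats/T2 3 > Hist/T2 2.
Fill Chem T1 block (30 at 26) — 250 left.
Hist/T1 (24): +80 — 170 left.
Econ/T1 (23): +30 — 140 left.
Fill Calc T1 block (40 at 21) — 100 left.
Stats/T1 (16): +20 — 80 left.
Calc/T2: +80 of 100 at 14; pool empty.
Total = 26×30 + 24×80 + 23×30 + 21×40 + 16×20 + 14×80 = 5670.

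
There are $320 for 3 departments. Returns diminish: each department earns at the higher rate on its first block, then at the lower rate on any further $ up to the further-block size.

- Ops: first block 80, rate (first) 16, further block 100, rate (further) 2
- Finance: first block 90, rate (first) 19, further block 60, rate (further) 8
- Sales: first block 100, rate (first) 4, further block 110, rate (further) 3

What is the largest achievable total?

Rank every tier by rate: Finance/tier1 19 > Ops/tier1 16 > Finance/tier2 8 > Sales/tier1 4 > Sales/tier2 3 > Ops/tier2 2.
Finance tier1 at 19: fill all 90 → 230 left.
Ops/tier1 (16): +80 → 150 left.
Finance tier2 at 8: fill all 60 → 90 left.
90 remain; put them into Sales tier1 at 4.
Total = 19×90 + 16×80 + 8×60 + 4×90 = 3830.

3830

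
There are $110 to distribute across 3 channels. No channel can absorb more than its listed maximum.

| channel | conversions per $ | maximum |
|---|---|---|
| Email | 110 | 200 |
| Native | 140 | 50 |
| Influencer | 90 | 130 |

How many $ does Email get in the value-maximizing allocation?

Rank by conversions per $: Native 140 > Email 110 > Influencer 90.
Give Native 50 to hit its cap of 50 → 60 left.
Email: +60 (room for 200) → 60. Pool exhausted.

60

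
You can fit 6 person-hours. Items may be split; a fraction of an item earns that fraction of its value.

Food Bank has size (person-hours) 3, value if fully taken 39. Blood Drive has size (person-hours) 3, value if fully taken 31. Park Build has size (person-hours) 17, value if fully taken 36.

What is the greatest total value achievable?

Rank by value-to-size ratio: Food Bank 39/3≈13, Blood Drive 31/3≈10.3, Park Build 36/17≈2.12.
Food Bank: take in full, 3 person-hours for value 39 — 3 left.
Blood Drive: take in full, 3 person-hours for value 31 — 0 left.
Total value = 70.

70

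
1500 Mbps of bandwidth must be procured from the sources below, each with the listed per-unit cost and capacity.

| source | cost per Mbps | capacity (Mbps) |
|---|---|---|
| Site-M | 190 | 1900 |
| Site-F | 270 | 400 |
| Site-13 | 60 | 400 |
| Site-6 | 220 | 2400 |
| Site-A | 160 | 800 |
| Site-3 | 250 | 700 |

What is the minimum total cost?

Use sources in increasing cost order.
Take 400 from Site-13 at 60 → need 1100 more.
Site-A at 160: take all 800 Mbps → 300 still needed.
Take 300 from Site-M at 190 to finish.
Site-6, Site-3, Site-F: unused.
Cost = 400×60 + 800×160 + 300×190 = 209000.

209000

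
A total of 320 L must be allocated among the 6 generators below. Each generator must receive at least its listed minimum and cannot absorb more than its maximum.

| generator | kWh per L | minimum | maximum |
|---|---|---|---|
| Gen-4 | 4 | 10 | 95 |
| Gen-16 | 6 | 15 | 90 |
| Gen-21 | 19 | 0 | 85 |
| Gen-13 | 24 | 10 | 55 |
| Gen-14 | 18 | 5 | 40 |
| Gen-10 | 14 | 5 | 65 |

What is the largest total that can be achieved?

4995

Meeting every minimum uses 10+15+0+10+5+5 = 45 L, leaving 275.
Rank by kWh per L: Gen-13 24 > Gen-21 19 > Gen-14 18 > Gen-10 14 > Gen-16 6 > Gen-4 4.
Gen-13: +45 to 55 (cap) — 230 left.
Give Gen-21 85 more to hit its cap of 85 — 145 left.
Give Gen-14 35 more to hit its cap of 40 — 110 left.
Gen-10: +60 to 65 (cap) — 50 left.
Gen-16 has room for 75 more but only 50 remain, so it gets 65.
Total = 4×10 + 6×65 + 19×85 + 24×55 + 18×40 + 14×65 = 4995.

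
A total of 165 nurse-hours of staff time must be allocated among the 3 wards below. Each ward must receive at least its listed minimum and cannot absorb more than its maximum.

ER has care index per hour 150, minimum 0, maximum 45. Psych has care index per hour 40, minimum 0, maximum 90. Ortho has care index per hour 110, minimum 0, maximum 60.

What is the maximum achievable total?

Meeting every minimum uses 0+0+0 = 0 nurse-hours, leaving 165.
Order the wards by care index per hour: ER 150 > Ortho 110 > Psych 40.
ER: +45 to 45 (cap) — 120 left.
Give Ortho 60 more to hit its cap of 60 — 60 left.
Psych has room for 90 more but only 60 remain, so it gets 60.
Total = 150×45 + 40×60 + 110×60 = 15750.

15750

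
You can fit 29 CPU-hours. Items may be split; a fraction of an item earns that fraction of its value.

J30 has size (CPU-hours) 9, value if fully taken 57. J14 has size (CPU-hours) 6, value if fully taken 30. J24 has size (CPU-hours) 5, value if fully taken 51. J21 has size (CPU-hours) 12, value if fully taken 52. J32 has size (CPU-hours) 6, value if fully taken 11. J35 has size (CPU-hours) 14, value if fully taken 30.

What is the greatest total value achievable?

Best value per unit of size first: J24 51/5≈10.2, J30 57/9≈6.33, J14 30/6≈5, J21 52/12≈4.33, J35 30/14≈2.14, J32 11/6≈1.83.
All 5 CPU-hours of J24 fit (value 51) ; 24 remain.
All 9 CPU-hours of J30 fit (value 57) ; 15 remain.
All 6 CPU-hours of J14 fit (value 30) ; 9 remain.
9 CPU-hours left: a 9/12 share of J21 gives 52×9/12 = 39.
Total value = 177.

177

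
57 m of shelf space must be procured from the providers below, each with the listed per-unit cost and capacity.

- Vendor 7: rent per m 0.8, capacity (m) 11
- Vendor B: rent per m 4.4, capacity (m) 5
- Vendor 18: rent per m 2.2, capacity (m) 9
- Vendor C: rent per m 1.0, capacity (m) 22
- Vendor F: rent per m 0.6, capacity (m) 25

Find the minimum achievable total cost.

44.8

Cheapest first:
Vendor F (0.6): use full 25 — 32 m to go.
Take 11 from Vendor 7 at 0.8 — need 21 more.
Vendor C at 1.0: take 21 of its 22 — requirement met.
Vendor 18, Vendor B: unused.
Cost = 25×0.6 + 11×0.8 + 21×1.0 = 44.8.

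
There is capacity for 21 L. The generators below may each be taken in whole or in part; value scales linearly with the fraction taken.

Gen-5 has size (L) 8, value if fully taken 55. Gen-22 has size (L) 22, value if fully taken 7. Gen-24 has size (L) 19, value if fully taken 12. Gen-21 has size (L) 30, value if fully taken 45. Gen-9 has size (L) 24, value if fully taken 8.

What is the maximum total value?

Best value per unit of size first: Gen-5 55/8≈6.88, Gen-21 45/30≈1.5, Gen-24 12/19≈0.632, Gen-9 8/24≈0.333, Gen-22 7/22≈0.318.
Gen-5: take in full, 8 L for value 55 → 13 left.
13 L left: a 13/30 share of Gen-21 gives 45×13/30 = 19.5.
Total value = 74.5.

74.5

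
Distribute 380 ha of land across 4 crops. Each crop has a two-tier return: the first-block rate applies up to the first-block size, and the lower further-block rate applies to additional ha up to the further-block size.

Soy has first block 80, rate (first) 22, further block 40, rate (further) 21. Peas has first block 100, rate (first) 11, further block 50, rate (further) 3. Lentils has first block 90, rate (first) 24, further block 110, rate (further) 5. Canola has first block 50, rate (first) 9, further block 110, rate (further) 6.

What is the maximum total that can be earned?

Treat each block as its own option and order by rate: Lentils/T1 24 > Soy/T1 22 > Soy/T2 21 > Peas/T1 11 > Canola/T1 9 > Canola/T2 6 > Lentils/T2 5 > Peas/T2 3.
Lentils/T1 (24): +90 ; 290 left.
Soy T1 at 22: fill all 80 ; 210 left.
Fill Soy T2 block (40 at 21) ; 170 left.
Peas T1 at 11: fill all 100 ; 70 left.
Canola/T1 (9): +50 ; 20 left.
20 remain; put them into Canola T2 at 6.
Total = 24×90 + 22×80 + 21×40 + 11×100 + 9×50 + 6×20 = 6430.

6430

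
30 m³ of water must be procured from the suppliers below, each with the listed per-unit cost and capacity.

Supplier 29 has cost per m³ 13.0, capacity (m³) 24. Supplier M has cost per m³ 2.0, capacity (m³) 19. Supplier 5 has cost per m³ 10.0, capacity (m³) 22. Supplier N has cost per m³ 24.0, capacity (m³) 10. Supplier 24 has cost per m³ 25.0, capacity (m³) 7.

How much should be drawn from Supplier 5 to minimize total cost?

Cheapest first:
Supplier M at 2.0: take all 19 m³ → 11 still needed.
Supplier 5 (10.0): take the remaining 11 → done.
Supplier 29, Supplier N, Supplier 24: unused.

11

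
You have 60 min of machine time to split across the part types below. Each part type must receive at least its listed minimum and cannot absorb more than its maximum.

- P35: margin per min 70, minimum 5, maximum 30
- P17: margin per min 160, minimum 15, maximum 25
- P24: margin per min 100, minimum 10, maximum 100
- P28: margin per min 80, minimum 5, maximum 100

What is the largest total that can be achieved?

7250

Meeting every minimum uses 5+15+10+5 = 35 min, leaving 25.
Highest margin per min first: P17 160 > P24 100 > P28 80 > P35 70.
P17 takes 10 more to reach its cap of 25 → 15 left.
P24 has room for 90 more but only 15 remain, so it gets 25.
Total = 70×5 + 160×25 + 100×25 + 80×5 = 7250.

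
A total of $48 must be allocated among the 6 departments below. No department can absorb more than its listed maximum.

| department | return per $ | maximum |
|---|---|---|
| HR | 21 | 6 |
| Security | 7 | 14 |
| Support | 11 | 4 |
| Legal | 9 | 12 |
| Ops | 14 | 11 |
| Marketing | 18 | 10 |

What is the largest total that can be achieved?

647

Highest return per $ first: HR 21 > Marketing 18 > Ops 14 > Support 11 > Legal 9 > Security 7.
HR takes 6 to reach its cap of 6 — 42 left.
Marketing: +10 to 10 (cap) — 32 left.
Give Ops 11 to hit its cap of 11 — 21 left.
Support takes 4 to reach its cap of 4 — 17 left.
Give Legal 12 to hit its cap of 12 — 5 left.
Only 5 left; Security takes them to reach 5.
Total = 21×6 + 7×5 + 11×4 + 9×12 + 14×11 + 18×10 = 647.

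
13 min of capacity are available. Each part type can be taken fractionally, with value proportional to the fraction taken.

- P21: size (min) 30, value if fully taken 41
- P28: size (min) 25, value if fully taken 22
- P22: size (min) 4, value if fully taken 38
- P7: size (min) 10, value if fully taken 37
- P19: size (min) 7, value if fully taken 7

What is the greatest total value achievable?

71.3

Best value per unit of size first: P22 38/4≈9.5, P7 37/10≈3.7, P21 41/30≈1.37, P19 7/7≈1, P28 22/25≈0.88.
Take all of P22 (4 min, value 38) — 9 min left.
Only 9 min remain; take 9/10 of P7 for value 37×9/10 = 33.3.
Total value = 71.3.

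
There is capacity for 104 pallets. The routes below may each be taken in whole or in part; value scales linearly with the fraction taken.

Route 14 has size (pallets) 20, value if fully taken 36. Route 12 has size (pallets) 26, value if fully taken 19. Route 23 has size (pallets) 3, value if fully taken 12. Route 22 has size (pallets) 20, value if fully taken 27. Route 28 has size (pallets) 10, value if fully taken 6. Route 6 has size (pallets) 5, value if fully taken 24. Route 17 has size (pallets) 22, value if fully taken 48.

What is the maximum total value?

Sort by value density: Route 6 24/5≈4.8, Route 23 12/3≈4, Route 17 48/22≈2.18, Route 14 36/20≈1.8, Route 22 27/20≈1.35, Route 12 19/26≈0.731, Route 28 6/10≈0.6.
All 5 pallets of Route 6 fit (value 24) → 99 remain.
All 3 pallets of Route 23 fit (value 12) → 96 remain.
Route 17: take in full, 22 pallets for value 48 → 74 left.
Take all of Route 14 (20 pallets, value 36) → 54 pallets left.
All 20 pallets of Route 22 fit (value 27) → 34 remain.
All 26 pallets of Route 12 fit (value 19) → 8 remain.
8 pallets left: a 8/10 share of Route 28 gives 6×8/10 = 4.8.
Total value = 170.8.

170.8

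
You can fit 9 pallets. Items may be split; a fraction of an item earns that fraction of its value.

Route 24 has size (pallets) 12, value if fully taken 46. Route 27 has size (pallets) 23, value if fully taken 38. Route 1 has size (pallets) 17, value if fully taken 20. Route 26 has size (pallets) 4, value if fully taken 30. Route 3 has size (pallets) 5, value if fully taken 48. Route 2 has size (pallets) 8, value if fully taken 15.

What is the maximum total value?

78

Sort by value density: Route 3 48/5≈9.6, Route 26 30/4≈7.5, Route 24 46/12≈3.83, Route 2 15/8≈1.88, Route 27 38/23≈1.65, Route 1 20/17≈1.18.
Take all of Route 3 (5 pallets, value 48) → 4 pallets left.
Route 26: take in full, 4 pallets for value 30 → 0 left.
Total value = 78.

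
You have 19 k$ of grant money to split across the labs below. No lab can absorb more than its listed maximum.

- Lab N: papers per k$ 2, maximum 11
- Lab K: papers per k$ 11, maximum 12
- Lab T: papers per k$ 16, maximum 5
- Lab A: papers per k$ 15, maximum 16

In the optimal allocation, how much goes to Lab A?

Rank by papers per k$: Lab T 16 > Lab A 15 > Lab K 11 > Lab N 2.
Lab T: +5 to 5 (cap) → 14 left.
Only 14 left; Lab A takes them to reach 14.

14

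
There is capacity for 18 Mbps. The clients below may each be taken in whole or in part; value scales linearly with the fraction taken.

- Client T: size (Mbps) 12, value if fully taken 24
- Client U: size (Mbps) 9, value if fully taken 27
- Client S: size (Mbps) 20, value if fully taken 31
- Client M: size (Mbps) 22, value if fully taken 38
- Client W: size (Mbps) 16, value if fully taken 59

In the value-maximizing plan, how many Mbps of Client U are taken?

2

Best value per unit of size first: Client W 59/16≈3.69, Client U 27/9≈3, Client T 24/12≈2, Client M 38/22≈1.73, Client S 31/20≈1.55.
All 16 Mbps of Client W fit (value 59) → 2 remain.
Only 2 Mbps remain; take 2/9 of Client U for value 27×2/9 = 6.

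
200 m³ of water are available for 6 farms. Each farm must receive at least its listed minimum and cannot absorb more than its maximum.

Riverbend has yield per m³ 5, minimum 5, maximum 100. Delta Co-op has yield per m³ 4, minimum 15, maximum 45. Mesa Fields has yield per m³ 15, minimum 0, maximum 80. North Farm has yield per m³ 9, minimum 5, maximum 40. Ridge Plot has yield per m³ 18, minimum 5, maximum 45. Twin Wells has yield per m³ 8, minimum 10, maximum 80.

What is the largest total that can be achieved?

2575

Meeting every minimum uses 5+15+0+5+5+10 = 40 m³, leaving 160.
Highest yield per m³ first: Ridge Plot 18 > Mesa Fields 15 > North Farm 9 > Twin Wells 8 > Riverbend 5 > Delta Co-op 4.
Give Ridge Plot 40 more to hit its cap of 45 ; 120 left.
Mesa Fields: +80 to 80 (cap) ; 40 left.
North Farm takes 35 more to reach its cap of 40 ; 5 left.
Twin Wells: +5 (room for 70) → 15. Pool exhausted.
Total = 5×5 + 4×15 + 15×80 + 9×40 + 18×45 + 8×15 = 2575.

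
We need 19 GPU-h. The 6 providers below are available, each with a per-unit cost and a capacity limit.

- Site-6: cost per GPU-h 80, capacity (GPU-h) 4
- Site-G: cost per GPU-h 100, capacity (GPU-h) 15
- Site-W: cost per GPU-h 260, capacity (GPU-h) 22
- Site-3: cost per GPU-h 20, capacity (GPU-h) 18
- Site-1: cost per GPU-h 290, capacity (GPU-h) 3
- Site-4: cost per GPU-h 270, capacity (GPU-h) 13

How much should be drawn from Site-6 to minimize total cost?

1

Use providers in increasing cost order.
Site-3 (20): use full 18 → 1 GPU-h to go.
Take 1 from Site-6 at 80 to finish.
Site-G, Site-W, Site-4, Site-1: unused.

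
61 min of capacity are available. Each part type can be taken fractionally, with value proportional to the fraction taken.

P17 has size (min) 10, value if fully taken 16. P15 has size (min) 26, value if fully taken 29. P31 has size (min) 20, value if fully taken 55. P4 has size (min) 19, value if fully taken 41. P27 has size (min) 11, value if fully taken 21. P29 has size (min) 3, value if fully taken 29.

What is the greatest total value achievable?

Sort by value density: P29 29/3≈9.67, P31 55/20≈2.75, P4 41/19≈2.16, P27 21/11≈1.91, P17 16/10≈1.6, P15 29/26≈1.12.
Take all of P29 (3 min, value 29) ; 58 min left.
All 20 min of P31 fit (value 55) ; 38 remain.
All 19 min of P4 fit (value 41) ; 19 remain.
Take all of P27 (11 min, value 21) ; 8 min left.
Only 8 min remain; take 8/10 of P17 for value 16×8/10 = 12.8.
Total value = 158.8.

158.8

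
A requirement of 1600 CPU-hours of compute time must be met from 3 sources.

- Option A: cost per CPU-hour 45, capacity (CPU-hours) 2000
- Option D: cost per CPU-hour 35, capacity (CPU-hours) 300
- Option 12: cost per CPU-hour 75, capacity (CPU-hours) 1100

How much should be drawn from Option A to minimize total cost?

1300

Fill from the cheapest source first.
Option D (35): use full 300 → 1300 CPU-hours to go.
Option A (45): take the remaining 1300 → done.
Option 12: unused.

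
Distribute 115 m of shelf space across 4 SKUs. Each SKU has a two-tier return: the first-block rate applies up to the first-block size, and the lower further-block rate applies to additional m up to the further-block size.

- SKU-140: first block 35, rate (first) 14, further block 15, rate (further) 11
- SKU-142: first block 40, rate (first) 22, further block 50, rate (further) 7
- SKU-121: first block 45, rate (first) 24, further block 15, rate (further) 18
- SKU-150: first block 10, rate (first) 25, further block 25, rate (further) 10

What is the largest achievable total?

Rank every tier by rate: SKU-150/T1 25 > SKU-121/T1 24 > SKU-142/T1 22 > SKU-121/T2 18 > SKU-140/T1 14 > SKU-140/T2 11 > SKU-150/T2 10 > SKU-142/T2 7.
SKU-150/T1 (25): +10 ; 105 left.
Fill SKU-121 T1 block (45 at 24) ; 60 left.
Fill SKU-142 T1 block (40 at 22) ; 20 left.
SKU-121 T2 at 18: fill all 15 ; 5 left.
5 remain; put them into SKU-140 T1 at 14.
Total = 25×10 + 24×45 + 22×40 + 18×15 + 14×5 = 2550.

2550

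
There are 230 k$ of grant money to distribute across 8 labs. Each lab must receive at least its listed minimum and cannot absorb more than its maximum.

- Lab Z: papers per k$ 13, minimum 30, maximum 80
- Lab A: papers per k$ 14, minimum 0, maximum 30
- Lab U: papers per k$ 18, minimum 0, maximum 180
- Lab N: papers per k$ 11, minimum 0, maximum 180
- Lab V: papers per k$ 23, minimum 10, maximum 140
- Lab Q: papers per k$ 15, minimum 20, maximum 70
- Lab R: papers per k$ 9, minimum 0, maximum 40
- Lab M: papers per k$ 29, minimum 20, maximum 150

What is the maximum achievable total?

5730

Meeting every minimum uses 30+0+0+0+10+20+0+20 = 80 k$, leaving 150.
Rank by papers per k$: Lab M 29 > Lab V 23 > Lab U 18 > Lab Q 15 > Lab A 14 > Lab Z 13 > Lab N 11 > Lab R 9.
Lab M takes 130 more to reach its cap of 150 ; 20 left.
Lab V: +20 (room for 130) → 30. Pool exhausted.
Total = 13×30 + 23×30 + 15×20 + 29×150 = 5730.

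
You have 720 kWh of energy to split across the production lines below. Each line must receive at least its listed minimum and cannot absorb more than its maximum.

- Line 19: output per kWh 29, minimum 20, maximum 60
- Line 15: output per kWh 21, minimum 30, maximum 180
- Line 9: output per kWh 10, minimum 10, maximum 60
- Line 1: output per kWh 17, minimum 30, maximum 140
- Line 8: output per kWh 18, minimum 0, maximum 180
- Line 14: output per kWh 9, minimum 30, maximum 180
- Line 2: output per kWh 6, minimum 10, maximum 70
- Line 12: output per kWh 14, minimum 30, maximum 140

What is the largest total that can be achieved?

Meeting every minimum uses 20+30+10+30+0+30+10+30 = 160 kWh, leaving 560.
Order the production lines by output per kWh: Line 19 29 > Line 15 21 > Line 8 18 > Line 1 17 > Line 12 14 > Line 9 10 > Line 14 9 > Line 2 6.
Give Line 19 40 more to hit its cap of 60 ; 520 left.
Give Line 15 150 more to hit its cap of 180 ; 370 left.
Line 8 takes 180 more to reach its cap of 180 ; 190 left.
Line 1 takes 110 more to reach its cap of 140 ; 80 left.
Line 12: +80 (room for 110) → 110. Pool exhausted.
Total = 29×60 + 21×180 + 10×10 + 17×140 + 18×180 + 9×30 + 6×10 + 14×110 = 13110.

13110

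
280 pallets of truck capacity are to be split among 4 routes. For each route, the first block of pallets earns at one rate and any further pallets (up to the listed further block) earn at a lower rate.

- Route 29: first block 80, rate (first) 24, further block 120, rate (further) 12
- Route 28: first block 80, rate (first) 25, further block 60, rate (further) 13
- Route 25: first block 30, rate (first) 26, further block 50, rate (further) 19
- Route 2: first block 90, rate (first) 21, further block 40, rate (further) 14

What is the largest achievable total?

6590

Treat each block as its own option and order by rate: Route 25/T1 26 > Route 28/T1 25 > Route 29/T1 24 > Route 2/T1 21 > Route 25/T2 19 > Route 2/T2 14 > Route 28/T2 13 > Route 29/T2 12.
Fill Route 25 T1 block (30 at 26) → 250 left.
Fill Route 28 T1 block (80 at 25) → 170 left.
Fill Route 29 T1 block (80 at 24) → 90 left.
Fill Route 2 T1 block (90 at 21) → 0 left.
Total = 26×30 + 25×80 + 24×80 + 21×90 = 6590.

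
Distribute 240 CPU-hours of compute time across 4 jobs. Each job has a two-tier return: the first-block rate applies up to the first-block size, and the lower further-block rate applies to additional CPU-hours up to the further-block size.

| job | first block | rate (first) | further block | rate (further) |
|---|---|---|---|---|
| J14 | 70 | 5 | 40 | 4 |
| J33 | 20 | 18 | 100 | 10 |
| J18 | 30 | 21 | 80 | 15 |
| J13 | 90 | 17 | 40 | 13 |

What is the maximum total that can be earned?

3980

Order all 8 blocks by rate: J18/T1 21 > J33/T1 18 > J13/T1 17 > J18/T2 15 > J13/T2 13 > J33/T2 10 > J14/T1 5 > J14/T2 4.
J18 T1 at 21: fill all 30 ; 210 left.
J33/T1 (18): +20 ; 190 left.
Fill J13 T1 block (90 at 17) ; 100 left.
J18 T2 at 15: fill all 80 ; 20 left.
J13/T2: +20 of 40 at 13; pool empty.
Total = 21×30 + 18×20 + 17×90 + 15×80 + 13×20 = 3980.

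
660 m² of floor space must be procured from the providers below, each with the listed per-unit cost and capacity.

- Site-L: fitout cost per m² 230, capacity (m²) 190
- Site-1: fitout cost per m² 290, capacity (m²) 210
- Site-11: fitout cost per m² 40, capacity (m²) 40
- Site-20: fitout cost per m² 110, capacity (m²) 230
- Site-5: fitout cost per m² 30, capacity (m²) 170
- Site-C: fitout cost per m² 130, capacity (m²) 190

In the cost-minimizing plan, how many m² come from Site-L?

Use providers in increasing cost order.
Site-5 (30): use full 170 ; 490 m² to go.
Take 40 from Site-11 at 40 ; need 450 more.
Take 230 from Site-20 at 110 ; need 220 more.
Site-C at 130: take all 190 m² ; 30 still needed.
Take 30 from Site-L at 230 to finish.
Site-1: unused.

30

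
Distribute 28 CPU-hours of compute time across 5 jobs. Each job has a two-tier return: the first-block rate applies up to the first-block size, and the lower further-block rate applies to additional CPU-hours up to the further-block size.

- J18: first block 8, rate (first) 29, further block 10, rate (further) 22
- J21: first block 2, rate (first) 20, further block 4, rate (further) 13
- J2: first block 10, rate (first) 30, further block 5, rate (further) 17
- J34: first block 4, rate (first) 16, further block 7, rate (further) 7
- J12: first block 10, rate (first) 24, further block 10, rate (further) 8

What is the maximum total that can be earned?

Treat each block as its own option and order by rate: J2/first 30 > J18/first 29 > J12/first 24 > J18/second 22 > J21/first 20 > J2/second 17 > J34/first 16 > J21/second 13 > J12/second 8 > J34/second 7.
J2 first at 30: fill all 10 ; 18 left.
Fill J18 first block (8 at 29) ; 10 left.
J12/first (24): +10 ; 0 left.
Total = 30×10 + 29×8 + 24×10 = 772.

772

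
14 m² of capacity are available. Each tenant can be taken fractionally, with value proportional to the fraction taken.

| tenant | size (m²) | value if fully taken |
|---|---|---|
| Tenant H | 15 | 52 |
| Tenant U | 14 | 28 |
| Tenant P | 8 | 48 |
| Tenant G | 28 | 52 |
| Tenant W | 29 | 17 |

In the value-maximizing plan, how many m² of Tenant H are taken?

Best value per unit of size first: Tenant P 48/8≈6, Tenant H 52/15≈3.47, Tenant U 28/14≈2, Tenant G 52/28≈1.86, Tenant W 17/29≈0.586.
All 8 m² of Tenant P fit (value 48) — 6 remain.
Only 6 m² remain; take 6/15 of Tenant H for value 52×6/15 = 20.8.

6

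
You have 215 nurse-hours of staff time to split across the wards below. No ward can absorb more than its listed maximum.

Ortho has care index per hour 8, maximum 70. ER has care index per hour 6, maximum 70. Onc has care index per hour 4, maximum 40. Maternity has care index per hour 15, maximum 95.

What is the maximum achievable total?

2285

Order the wards by care index per hour: Maternity 15 > Ortho 8 > ER 6 > Onc 4.
Maternity takes 95 to reach its cap of 95 — 120 left.
Ortho takes 70 to reach its cap of 70 — 50 left.
ER: +50 (room for 70) → 50. Pool exhausted.
Total = 8×70 + 6×50 + 15×95 = 2285.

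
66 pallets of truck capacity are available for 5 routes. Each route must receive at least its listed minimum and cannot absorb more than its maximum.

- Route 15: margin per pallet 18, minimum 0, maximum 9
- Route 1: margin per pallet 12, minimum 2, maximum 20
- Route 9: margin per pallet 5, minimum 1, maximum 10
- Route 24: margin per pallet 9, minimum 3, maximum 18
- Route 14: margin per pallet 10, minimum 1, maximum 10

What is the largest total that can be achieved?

Meeting every minimum uses 0+2+1+3+1 = 7 pallets, leaving 59.
Highest margin per pallet first: Route 15 18 > Route 1 12 > Route 14 10 > Route 24 9 > Route 9 5.
Give Route 15 9 more to hit its cap of 9 — 50 left.
Route 1: +18 to 20 (cap) — 32 left.
Route 14: +9 to 10 (cap) — 23 left.
Route 24: +15 to 18 (cap) — 8 left.
Route 9: +8 (room for 9) → 9. Pool exhausted.
Total = 18×9 + 12×20 + 5×9 + 9×18 + 10×10 = 709.

709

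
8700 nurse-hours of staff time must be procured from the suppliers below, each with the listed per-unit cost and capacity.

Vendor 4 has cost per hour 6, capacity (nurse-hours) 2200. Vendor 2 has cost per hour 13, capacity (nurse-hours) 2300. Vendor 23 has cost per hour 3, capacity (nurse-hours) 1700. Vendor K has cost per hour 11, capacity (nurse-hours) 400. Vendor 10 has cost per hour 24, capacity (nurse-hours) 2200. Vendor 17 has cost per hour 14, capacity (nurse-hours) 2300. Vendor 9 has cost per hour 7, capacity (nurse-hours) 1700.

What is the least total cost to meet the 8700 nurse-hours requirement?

Fill from the cheapest supplier first.
Vendor 23 (3): use full 1700 → 7000 nurse-hours to go.
Vendor 4 (6): use full 2200 → 4800 nurse-hours to go.
Vendor 9 at 7: take all 1700 nurse-hours → 3100 still needed.
Vendor K (11): use full 400 → 2700 nurse-hours to go.
Take 2300 from Vendor 2 at 13 → need 400 more.
Vendor 17 (14): take the remaining 400 → done.
Vendor 10: unused.
Cost = 1700×3 + 2200×6 + 1700×7 + 400×11 + 2300×13 + 400×14 = 70100.

70100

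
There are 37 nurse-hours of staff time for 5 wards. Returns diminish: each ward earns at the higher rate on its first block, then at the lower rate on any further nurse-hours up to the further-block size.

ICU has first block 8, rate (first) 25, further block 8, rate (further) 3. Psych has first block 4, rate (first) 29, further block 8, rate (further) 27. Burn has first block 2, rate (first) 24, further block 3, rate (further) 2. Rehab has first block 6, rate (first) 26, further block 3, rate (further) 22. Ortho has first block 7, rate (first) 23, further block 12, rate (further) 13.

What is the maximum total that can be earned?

941

Rank every tier by rate: Psych/T1 29 > Psych/T2 27 > Rehab/T1 26 > ICU/T1 25 > Burn/T1 24 > Ortho/T1 23 > Rehab/T2 22 > Ortho/T2 13 > ICU/T2 3 > Burn/T2 2.
Psych/T1 (29): +4 ; 33 left.
Psych/T2 (27): +8 ; 25 left.
Fill Rehab T1 block (6 at 26) ; 19 left.
ICU T1 at 25: fill all 8 ; 11 left.
Burn/T1 (24): +2 ; 9 left.
Ortho/T1 (23): +7 ; 2 left.
Rehab T2 at 22: only 2 left, fill 2.
Total = 29×4 + 27×8 + 26×6 + 25×8 + 24×2 + 23×7 + 22×2 = 941.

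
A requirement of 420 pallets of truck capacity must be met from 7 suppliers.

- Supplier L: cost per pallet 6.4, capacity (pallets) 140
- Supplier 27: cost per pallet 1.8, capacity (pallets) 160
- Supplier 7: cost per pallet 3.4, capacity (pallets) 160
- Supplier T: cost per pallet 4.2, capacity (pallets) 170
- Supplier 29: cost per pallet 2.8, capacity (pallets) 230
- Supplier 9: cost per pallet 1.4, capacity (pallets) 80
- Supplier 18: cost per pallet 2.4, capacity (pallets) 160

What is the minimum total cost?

Cheapest first:
Take 80 from Supplier 9 at 1.4 → need 340 more.
Take 160 from Supplier 27 at 1.8 → need 180 more.
Take 160 from Supplier 18 at 2.4 → need 20 more.
Supplier 29 (2.8): take the remaining 20 → done.
Supplier 7, Supplier T, Supplier L: unused.
Cost = 80×1.4 + 160×1.8 + 160×2.4 + 20×2.8 = 840.

840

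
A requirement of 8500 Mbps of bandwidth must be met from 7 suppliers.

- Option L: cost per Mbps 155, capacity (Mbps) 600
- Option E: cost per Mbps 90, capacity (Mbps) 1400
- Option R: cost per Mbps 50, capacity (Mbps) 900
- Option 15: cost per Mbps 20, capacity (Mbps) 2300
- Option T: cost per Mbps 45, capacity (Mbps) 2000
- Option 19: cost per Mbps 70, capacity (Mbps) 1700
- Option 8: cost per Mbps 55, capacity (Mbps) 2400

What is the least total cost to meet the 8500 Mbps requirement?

376000

Fill from the cheapest supplier first.
Option 15 at 20: take all 2300 Mbps — 6200 still needed.
Take 2000 from Option T at 45 — need 4200 more.
Option R at 50: take all 900 Mbps — 3300 still needed.
Option 8 (55): use full 2400 — 900 Mbps to go.
Option 19 (70): take the remaining 900 — done.
Option E, Option L: unused.
Cost = 2300×20 + 2000×45 + 900×50 + 2400×55 + 900×70 = 376000.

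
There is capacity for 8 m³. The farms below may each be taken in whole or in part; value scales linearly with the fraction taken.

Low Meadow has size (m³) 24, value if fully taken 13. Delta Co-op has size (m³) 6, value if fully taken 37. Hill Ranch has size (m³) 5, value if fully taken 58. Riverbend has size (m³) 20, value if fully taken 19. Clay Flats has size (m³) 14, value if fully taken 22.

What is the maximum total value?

Best value per unit of size first: Hill Ranch 58/5≈11.6, Delta Co-op 37/6≈6.17, Clay Flats 22/14≈1.57, Riverbend 19/20≈0.95, Low Meadow 13/24≈0.542.
Take all of Hill Ranch (5 m³, value 58) → 3 m³ left.
Only 3 m³ remain; take 3/6 of Delta Co-op for value 37×3/6 = 18.5.
Total value = 76.5.

76.5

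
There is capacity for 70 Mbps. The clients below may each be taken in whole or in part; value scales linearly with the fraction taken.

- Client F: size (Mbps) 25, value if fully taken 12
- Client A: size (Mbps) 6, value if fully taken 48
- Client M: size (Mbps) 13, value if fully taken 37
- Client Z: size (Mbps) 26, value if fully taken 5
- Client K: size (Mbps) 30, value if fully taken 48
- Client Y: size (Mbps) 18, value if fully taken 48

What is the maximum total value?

Best value per unit of size first: Client A 48/6≈8, Client M 37/13≈2.85, Client Y 48/18≈2.67, Client K 48/30≈1.6, Client F 12/25≈0.48, Client Z 5/26≈0.192.
Take all of Client A (6 Mbps, value 48) ; 64 Mbps left.
Take all of Client M (13 Mbps, value 37) ; 51 Mbps left.
All 18 Mbps of Client Y fit (value 48) ; 33 remain.
All 30 Mbps of Client K fit (value 48) ; 3 remain.
Fill the last 3 Mbps with part of Client F: 3/25 of it earns 1.44.
Total value = 182.44.

182.44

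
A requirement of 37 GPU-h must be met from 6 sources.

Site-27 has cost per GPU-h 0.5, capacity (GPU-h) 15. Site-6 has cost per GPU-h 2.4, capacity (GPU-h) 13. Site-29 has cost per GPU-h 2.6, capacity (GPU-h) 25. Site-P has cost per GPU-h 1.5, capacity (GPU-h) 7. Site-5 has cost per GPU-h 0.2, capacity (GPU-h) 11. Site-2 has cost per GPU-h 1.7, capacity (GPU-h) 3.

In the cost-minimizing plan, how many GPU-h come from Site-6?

Fill from the cheapest source first.
Take 11 from Site-5 at 0.2 — need 26 more.
Take 15 from Site-27 at 0.5 — need 11 more.
Site-P (1.5): use full 7 — 4 GPU-h to go.
Site-2 (1.7): use full 3 — 1 GPU-h to go.
Site-6 (2.4): take the remaining 1 — done.
Site-29: unused.

1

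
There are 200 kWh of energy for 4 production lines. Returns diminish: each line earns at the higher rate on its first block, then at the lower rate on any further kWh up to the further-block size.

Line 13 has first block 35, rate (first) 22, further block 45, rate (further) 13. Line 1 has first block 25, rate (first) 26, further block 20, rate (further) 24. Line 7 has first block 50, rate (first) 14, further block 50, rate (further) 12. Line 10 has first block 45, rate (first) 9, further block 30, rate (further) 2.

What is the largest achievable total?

3485

Rank every tier by rate: Line 1/tier1 26 > Line 1/tier2 24 > Line 13/tier1 22 > Line 7/tier1 14 > Line 13/tier2 13 > Line 7/tier2 12 > Line 10/tier1 9 > Line 10/tier2 2.
Fill Line 1 tier1 block (25 at 26) ; 175 left.
Line 1/tier2 (24): +20 ; 155 left.
Line 13/tier1 (22): +35 ; 120 left.
Line 7/tier1 (14): +50 ; 70 left.
Line 13 tier2 at 13: fill all 45 ; 25 left.
25 remain; put them into Line 7 tier2 at 12.
Total = 26×25 + 24×20 + 22×35 + 14×50 + 13×45 + 12×25 = 3485.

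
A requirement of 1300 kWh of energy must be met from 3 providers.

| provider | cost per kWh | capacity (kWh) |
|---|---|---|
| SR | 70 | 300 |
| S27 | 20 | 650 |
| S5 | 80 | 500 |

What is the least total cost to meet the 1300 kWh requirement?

Fill from the cheapest provider first.
S27 (20): use full 650 — 650 kWh to go.
Take 300 from SR at 70 — need 350 more.
Take 350 from S5 at 80 to finish.
Cost = 650×20 + 300×70 + 350×80 = 62000.

62000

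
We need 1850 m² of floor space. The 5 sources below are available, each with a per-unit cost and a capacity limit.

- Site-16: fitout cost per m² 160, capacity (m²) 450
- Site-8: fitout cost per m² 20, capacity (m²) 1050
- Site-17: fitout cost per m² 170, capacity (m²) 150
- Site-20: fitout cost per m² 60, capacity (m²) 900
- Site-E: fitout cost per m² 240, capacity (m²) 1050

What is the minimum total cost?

Cheapest first:
Site-8 at 20: take all 1050 m² → 800 still needed.
Take 800 from Site-20 at 60 to finish.
Site-16, Site-17, Site-E: unused.
Cost = 1050×20 + 800×60 = 69000.

69000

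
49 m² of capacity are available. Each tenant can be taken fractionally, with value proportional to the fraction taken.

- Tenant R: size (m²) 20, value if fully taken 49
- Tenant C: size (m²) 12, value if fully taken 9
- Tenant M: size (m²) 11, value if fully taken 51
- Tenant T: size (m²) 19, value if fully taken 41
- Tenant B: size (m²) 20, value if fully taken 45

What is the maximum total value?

Rank by value-to-size ratio: Tenant M 51/11≈4.64, Tenant R 49/20≈2.45, Tenant B 45/20≈2.25, Tenant T 41/19≈2.16, Tenant C 9/12≈0.75.
Tenant M: take in full, 11 m² for value 51 ; 38 left.
All 20 m² of Tenant R fit (value 49) ; 18 remain.
Only 18 m² remain; take 18/20 of Tenant B for value 45×18/20 = 40.5.
Total value = 140.5.

140.5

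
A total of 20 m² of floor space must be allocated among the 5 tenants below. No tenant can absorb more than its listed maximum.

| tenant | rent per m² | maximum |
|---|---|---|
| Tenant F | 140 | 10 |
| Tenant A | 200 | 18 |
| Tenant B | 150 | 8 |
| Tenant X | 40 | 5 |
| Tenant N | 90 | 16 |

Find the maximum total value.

3900

Rank by rent per m²: Tenant A 200 > Tenant B 150 > Tenant F 140 > Tenant N 90 > Tenant X 40.
Tenant A takes 18 to reach its cap of 18 → 2 left.
Only 2 left; Tenant B takes them to reach 2.
Total = 200×18 + 150×2 = 3900.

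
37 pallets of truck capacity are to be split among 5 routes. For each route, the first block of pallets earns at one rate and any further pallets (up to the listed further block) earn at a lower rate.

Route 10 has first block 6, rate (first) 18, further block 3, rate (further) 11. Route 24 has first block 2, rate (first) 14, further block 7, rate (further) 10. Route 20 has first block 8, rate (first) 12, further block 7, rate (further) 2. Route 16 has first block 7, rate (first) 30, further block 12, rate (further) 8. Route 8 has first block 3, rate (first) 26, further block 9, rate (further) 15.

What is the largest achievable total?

Treat each block as its own option and order by rate: Route 16/T1 30 > Route 8/T1 26 > Route 10/T1 18 > Route 8/T2 15 > Route 24/T1 14 > Route 20/T1 12 > Route 10/T2 11 > Route 24/T2 10 > Route 16/T2 8 > Route 20/T2 2.
Fill Route 16 T1 block (7 at 30) — 30 left.
Fill Route 8 T1 block (3 at 26) — 27 left.
Route 10 T1 at 18: fill all 6 — 21 left.
Fill Route 8 T2 block (9 at 15) — 12 left.
Fill Route 24 T1 block (2 at 14) — 10 left.
Route 20/T1 (12): +8 — 2 left.
2 remain; put them into Route 10 T2 at 11.
Total = 30×7 + 26×3 + 18×6 + 15×9 + 14×2 + 12×8 + 11×2 = 677.

677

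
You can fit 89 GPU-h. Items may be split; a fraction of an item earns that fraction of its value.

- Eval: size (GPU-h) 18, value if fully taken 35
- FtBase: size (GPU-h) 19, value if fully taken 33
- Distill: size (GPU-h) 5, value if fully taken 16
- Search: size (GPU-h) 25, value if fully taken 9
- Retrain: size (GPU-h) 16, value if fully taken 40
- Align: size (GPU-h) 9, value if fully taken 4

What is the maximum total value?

Sort by value density: Distill 16/5≈3.2, Retrain 40/16≈2.5, Eval 35/18≈1.94, FtBase 33/19≈1.74, Align 4/9≈0.444, Search 9/25≈0.36.
Take all of Distill (5 GPU-h, value 16) → 84 GPU-h left.
Take all of Retrain (16 GPU-h, value 40) → 68 GPU-h left.
Eval: take in full, 18 GPU-h for value 35 → 50 left.
FtBase: take in full, 19 GPU-h for value 33 → 31 left.
Align: take in full, 9 GPU-h for value 4 → 22 left.
22 GPU-h left: a 22/25 share of Search gives 9×22/25 = 7.92.
Total value = 135.92.

135.92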